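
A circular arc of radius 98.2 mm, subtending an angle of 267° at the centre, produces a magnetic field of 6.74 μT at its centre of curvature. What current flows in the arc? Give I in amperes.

I ≈ 1.42 A

For a circular arc, B = μ₀Iφ/(4πR) with φ in radians; here φ = 4.66 rad.
So I = 4πRB/(μ₀φ) = 4π × 0.0982 × 6.74×10⁻⁶ / (4π×10⁻⁷ × 4.66) = 1.42 A.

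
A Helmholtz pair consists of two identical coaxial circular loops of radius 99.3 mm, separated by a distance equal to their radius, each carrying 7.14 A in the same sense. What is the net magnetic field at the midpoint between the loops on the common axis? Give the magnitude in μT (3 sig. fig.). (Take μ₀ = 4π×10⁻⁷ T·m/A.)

Each loop contributes B = μ₀IR²/[2(R²+z²)^(3/2)] on the axis, with z measured from that loop.
Loop 1 (z = 0.04965 m): B₁ = 3.23×10⁻⁵ T. Loop 2 (z = 0.04965 m): B₂ = 3.23×10⁻⁵ T.
The fields add: B = B₁ + B₂ = 6.47×10⁻⁵ T.

B ≈ 64.7 μT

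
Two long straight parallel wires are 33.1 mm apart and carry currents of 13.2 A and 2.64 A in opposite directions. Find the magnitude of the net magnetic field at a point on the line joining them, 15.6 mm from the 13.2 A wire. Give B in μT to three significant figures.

Each long wire gives B = μ₀I/(2πd). Distances are d₁ = 0.0156 m and d₂ = 0.0175 m.
B₁ = 1.69×10⁻⁴ T, B₂ = 3.02×10⁻⁵ T.
Between antiparallel currents both contributions point the same way, so they add. B = B₁ + B₂ = 1.69×10⁻⁴ + 3.02×10⁻⁵ = 1.99×10⁻⁴ T.

B ≈ 199 μT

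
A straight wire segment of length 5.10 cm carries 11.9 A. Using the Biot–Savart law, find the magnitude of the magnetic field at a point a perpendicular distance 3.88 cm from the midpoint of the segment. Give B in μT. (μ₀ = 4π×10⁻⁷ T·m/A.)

B ≈ 33.7 μT

For a finite straight segment, B = (μ₀I/4πd)(sinθ₁ + sinθ₂), where θ₁, θ₂ are the angles from the perpendicular to each end.
The perpendicular from the point meets the wire at its midpoint, so each end is L/2 = 0.0255 m away along the wire.
sinθ₁ = 0.0255/√(0.0255²+0.0388²) = 0.5492; sinθ₂ = 0.0255/√(0.0255²+0.0388²) = 0.5492.
B = (4π×10⁻⁷ × 11.9) / (4π × 0.0388) × (0.5492 + 0.5492) = 3.37×10⁻⁵ T.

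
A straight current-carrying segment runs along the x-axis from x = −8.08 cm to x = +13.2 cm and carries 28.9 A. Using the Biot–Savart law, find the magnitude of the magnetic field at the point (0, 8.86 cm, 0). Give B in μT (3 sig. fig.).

For a finite straight segment, B = (μ₀I/4πd)(sinθ₁ + sinθ₂), where θ₁, θ₂ are the angles from the perpendicular to each end.
The perpendicular distance is d = 0.0886 m; the end-offsets along the wire are a = 0.0808 m and b = 0.132 m.
sinθ₁ = 0.0808/√(0.0808²+0.0886²) = 0.6738; sinθ₂ = 0.132/√(0.132²+0.0886²) = 0.8303.
B = (4π×10⁻⁷ × 28.9) / (4π × 0.0886) × (0.6738 + 0.8303) = 4.91×10⁻⁵ T.

B ≈ 49.1 μT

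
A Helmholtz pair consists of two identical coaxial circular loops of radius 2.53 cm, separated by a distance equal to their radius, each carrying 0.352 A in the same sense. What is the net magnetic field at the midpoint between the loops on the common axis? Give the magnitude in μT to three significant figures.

B ≈ 12.5 μT

Each loop contributes B = μ₀IR²/[2(R²+z²)^(3/2)] on the axis, with z measured from that loop.
Loop 1 (z = 0.01265 m): B₁ = 6.26×10⁻⁶ T. Loop 2 (z = 0.01265 m): B₂ = 6.26×10⁻⁶ T.
The fields add: B = B₁ + B₂ = 1.25×10⁻⁵ T.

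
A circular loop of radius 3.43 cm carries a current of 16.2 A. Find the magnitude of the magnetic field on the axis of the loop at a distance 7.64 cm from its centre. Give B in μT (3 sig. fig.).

B ≈ 20.4 μT

On the axis of a circular loop, B = μ₀IR² / [2(R²+z²)^(3/2)].
R² + z² = (0.0343)² + (0.0764)² = 0.007013 m², and (R²+z²)^(3/2) = 5.87×10⁻⁴ m³.
B = (4π×10⁻⁷ × 16.2 × 0.001176) / (2 × 5.87×10⁻⁴) = 2.04×10⁻⁵ T.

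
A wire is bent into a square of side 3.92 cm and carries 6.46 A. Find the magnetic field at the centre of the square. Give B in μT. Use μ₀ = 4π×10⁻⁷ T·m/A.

B ≈ 186 μT

Each side is a finite straight segment at perpendicular distance d = a/(2 tan(π/4)) = 0.0196 m from the centre, with end-angles ±π/4.
One side contributes B₁ = (μ₀I/4πd)·2 sin(π/4) = 4.66×10⁻⁵ T.
All 4 sides add in the same direction: B = 4 × 4.66×10⁻⁵ = 1.86×10⁻⁴ T.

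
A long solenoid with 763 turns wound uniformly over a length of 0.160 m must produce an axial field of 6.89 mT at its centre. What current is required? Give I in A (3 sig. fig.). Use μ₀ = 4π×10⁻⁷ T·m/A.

I ≈ 1.15 A

Inside a long solenoid B = μ₀nI with n = 4769 m⁻¹, so I = B/(μ₀n).
I = 6.89×10⁻³ / (4π×10⁻⁷ × 4769) = 1.15 A.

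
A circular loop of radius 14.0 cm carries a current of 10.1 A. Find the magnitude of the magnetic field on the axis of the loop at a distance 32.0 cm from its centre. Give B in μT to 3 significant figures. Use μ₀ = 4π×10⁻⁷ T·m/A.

On the axis of a circular loop, B = μ₀IR² / [2(R²+z²)^(3/2)].
R² + z² = (0.14)² + (0.32)² = 0.122 m², and (R²+z²)^(3/2) = 4.26×10⁻² m³.
B = (4π×10⁻⁷ × 10.1 × 0.0196) / (2 × 4.26×10⁻²) = 2.92×10⁻⁶ T.

B ≈ 2.92 μT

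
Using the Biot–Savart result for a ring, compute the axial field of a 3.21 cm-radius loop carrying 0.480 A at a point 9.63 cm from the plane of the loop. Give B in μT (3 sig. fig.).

B ≈ 0.297 μT

On the axis of a circular loop, B = μ₀IR² / [2(R²+z²)^(3/2)].
R² + z² = (0.0321)² + (0.0963)² = 0.0103 m², and (R²+z²)^(3/2) = 1.05×10⁻³ m³.
B = (4π×10⁻⁷ × 0.480 × 0.00103) / (2 × 1.05×10⁻³) = 2.97×10⁻⁷ T.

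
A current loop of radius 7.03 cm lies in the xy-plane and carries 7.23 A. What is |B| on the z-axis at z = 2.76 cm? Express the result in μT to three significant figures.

B ≈ 52.1 μT

On the axis of a circular loop, B = μ₀IR² / [2(R²+z²)^(3/2)].
R² + z² = (0.0703)² + (0.0276)² = 0.005704 m², and (R²+z²)^(3/2) = 4.31×10⁻⁴ m³.
B = (4π×10⁻⁷ × 7.23 × 0.004942) / (2 × 4.31×10⁻⁴) = 5.21×10⁻⁵ T.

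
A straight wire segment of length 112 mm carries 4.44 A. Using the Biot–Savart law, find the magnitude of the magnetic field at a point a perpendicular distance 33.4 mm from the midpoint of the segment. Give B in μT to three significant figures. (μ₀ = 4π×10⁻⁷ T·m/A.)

For a finite straight segment, B = (μ₀I/4πd)(sinθ₁ + sinθ₂), where θ₁, θ₂ are the angles from the perpendicular to each end.
The perpendicular from the point meets the wire at its midpoint, so each end is L/2 = 0.056 m away along the wire.
sinθ₁ = 0.056/√(0.056²+0.0334²) = 0.8588; sinθ₂ = 0.056/√(0.056²+0.0334²) = 0.8588.
B = (4π×10⁻⁷ × 4.44) / (4π × 0.0334) × (0.8588 + 0.8588) = 2.28×10⁻⁵ T.

B ≈ 22.8 μT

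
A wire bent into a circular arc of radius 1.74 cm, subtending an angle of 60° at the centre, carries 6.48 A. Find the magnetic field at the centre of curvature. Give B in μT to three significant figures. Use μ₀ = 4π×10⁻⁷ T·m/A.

The Biot–Savart field of a circular arc at its centre is B = μ₀Iφ/(4πR), with φ = 1.047 rad.
B = (4π×10⁻⁷ × 6.48 × 1.047) / (4π × 0.0174) = 3.90×10⁻⁵ T.

B ≈ 39.0 μT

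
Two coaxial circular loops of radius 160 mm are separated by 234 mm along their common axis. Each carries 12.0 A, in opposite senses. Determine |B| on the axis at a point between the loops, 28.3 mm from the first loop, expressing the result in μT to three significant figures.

B ≈ 34.1 μT

Each loop contributes B = μ₀IR²/[2(R²+z²)^(3/2)] on the axis, with z measured from that loop.
Loop 1 (z = 0.0283 m): B₁ = 4.50×10⁻⁵ T. Loop 2 (z = 0.2057 m): B₂ = 1.09×10⁻⁵ T.
The fields oppose: B = |B₁ − B₂| = 3.41×10⁻⁵ T.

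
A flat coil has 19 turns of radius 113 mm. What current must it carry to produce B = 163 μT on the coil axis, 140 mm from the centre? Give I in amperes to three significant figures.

For an N-turn coil, B = Nμ₀IR²/[2(R²+z²)^(3/2)] with R = 0.113 m, z = 0.14 m, so I = 2B(R²+z²)^(3/2)/(Nμ₀R²) = 2 × 1.63×10⁻⁴ × 5.82×10⁻³ / (19 × 4π×10⁻⁷ × 0.01277) = 6.23 A.

I ≈ 6.23 A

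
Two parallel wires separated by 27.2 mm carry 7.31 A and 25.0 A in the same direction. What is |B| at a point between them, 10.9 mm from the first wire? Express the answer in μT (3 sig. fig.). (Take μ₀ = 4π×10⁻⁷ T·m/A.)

B ≈ 173 μT

Each long wire gives B = μ₀I/(2πd). Distances are d₁ = 0.0109 m and d₂ = 0.0163 m.
B₁ = 1.34×10⁻⁴ T, B₂ = 3.07×10⁻⁴ T.
Between parallel currents the two contributions point in opposite directions, so they subtract. B = |B₁ − B₂| = |1.34×10⁻⁴ − 3.07×10⁻⁴| = 1.73×10⁻⁴ T.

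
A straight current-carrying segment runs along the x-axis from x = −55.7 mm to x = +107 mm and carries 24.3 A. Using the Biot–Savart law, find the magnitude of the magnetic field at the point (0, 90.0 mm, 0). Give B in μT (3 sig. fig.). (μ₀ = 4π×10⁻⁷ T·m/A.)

B ≈ 34.9 μT

For a finite straight segment, B = (μ₀I/4πd)(sinθ₁ + sinθ₂), where θ₁, θ₂ are the angles from the perpendicular to each end.
The perpendicular distance is d = 0.09 m; the end-offsets along the wire are a = 0.0557 m and b = 0.107 m.
sinθ₁ = 0.0557/√(0.0557²+0.09²) = 0.5263; sinθ₂ = 0.107/√(0.107²+0.09²) = 0.7653.
B = (4π×10⁻⁷ × 24.3) / (4π × 0.09) × (0.5263 + 0.7653) = 3.49×10⁻⁵ T.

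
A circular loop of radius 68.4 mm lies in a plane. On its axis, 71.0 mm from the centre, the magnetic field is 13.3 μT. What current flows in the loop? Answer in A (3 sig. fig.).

I ≈ 4.34 A

On the axis of a loop, B = μ₀IR²/[2(R²+z²)^(3/2)], so I = 2B(R²+z²)^(3/2)/(μ₀R²).
R² + z² = 0.004679 + 0.005041 = 0.00972 m²; raised to 3/2 gives 9.58×10⁻⁴ m³.
I = 2 × 1.33×10⁻⁵ × 9.58×10⁻⁴ / (1.26×10⁻⁶ × 0.004679) = 4.34 A.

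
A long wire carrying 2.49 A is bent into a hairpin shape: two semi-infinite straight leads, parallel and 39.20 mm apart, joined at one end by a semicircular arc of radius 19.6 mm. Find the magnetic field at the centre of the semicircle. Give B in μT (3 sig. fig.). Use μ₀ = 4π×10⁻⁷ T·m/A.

B ≈ 65.3 μT

The semicircular arc contributes B_arc = μ₀I·π/(4πR) = μ₀I/(4R) = 3.99×10⁻⁵ T.
Each semi-infinite lead is at perpendicular distance R = 0.0196 m from the centre, with the perpendicular foot at its near end, so it contributes μ₀I/(4πR); both point the same way, together 2.54×10⁻⁵ T.
Arc and leads all point the same direction: B = 3.99×10⁻⁵ + 2.54×10⁻⁵ = 6.53×10⁻⁵ T.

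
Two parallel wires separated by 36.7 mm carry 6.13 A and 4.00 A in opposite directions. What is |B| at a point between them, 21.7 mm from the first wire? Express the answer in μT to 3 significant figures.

B ≈ 110 μT

Each long wire gives B = μ₀I/(2πd). Distances are d₁ = 0.0217 m and d₂ = 0.015 m.
B₁ = 5.65×10⁻⁵ T, B₂ = 5.33×10⁻⁵ T.
Between antiparallel currents both contributions point the same way, so they add. B = B₁ + B₂ = 5.65×10⁻⁵ + 5.33×10⁻⁵ = 1.10×10⁻⁴ T.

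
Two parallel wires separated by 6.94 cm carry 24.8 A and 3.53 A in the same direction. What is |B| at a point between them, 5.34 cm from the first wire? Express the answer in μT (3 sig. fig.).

Each long wire gives B = μ₀I/(2πd). Distances are d₁ = 0.0534 m and d₂ = 0.016 m.
B₁ = 9.29×10⁻⁵ T, B₂ = 4.41×10⁻⁵ T.
Between parallel currents the two contributions point in opposite directions, so they subtract. B = |B₁ − B₂| = |9.29×10⁻⁵ − 4.41×10⁻⁵| = 4.88×10⁻⁵ T.

B ≈ 48.8 μT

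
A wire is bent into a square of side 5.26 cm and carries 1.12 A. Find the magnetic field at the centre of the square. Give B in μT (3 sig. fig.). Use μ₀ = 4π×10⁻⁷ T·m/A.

Each side is a finite straight segment at perpendicular distance d = a/(2 tan(π/4)) = 0.0263 m from the centre, with end-angles ±π/4.
One side contributes B₁ = (μ₀I/4πd)·2 sin(π/4) = 6.02×10⁻⁶ T.
All 4 sides add in the same direction: B = 4 × 6.02×10⁻⁶ = 2.41×10⁻⁵ T.

B ≈ 24.1 μT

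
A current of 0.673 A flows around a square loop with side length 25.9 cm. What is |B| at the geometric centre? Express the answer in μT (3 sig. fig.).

Each side is a finite straight segment at perpendicular distance d = a/(2 tan(π/4)) = 0.1295 m from the centre, with end-angles ±π/4.
One side contributes B₁ = (μ₀I/4πd)·2 sin(π/4) = 7.35×10⁻⁷ T.
All 4 sides add in the same direction: B = 4 × 7.35×10⁻⁷ = 2.94×10⁻⁶ T.

B ≈ 2.94 μT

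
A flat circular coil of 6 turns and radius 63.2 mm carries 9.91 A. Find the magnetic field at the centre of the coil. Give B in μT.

For an N-turn flat coil, B = Nμ₀I/(2R) with R = 0.0632 m.
B = 6 × 9.85×10⁻⁵ T = 5.91×10⁻⁴ T.

B ≈ 591 μT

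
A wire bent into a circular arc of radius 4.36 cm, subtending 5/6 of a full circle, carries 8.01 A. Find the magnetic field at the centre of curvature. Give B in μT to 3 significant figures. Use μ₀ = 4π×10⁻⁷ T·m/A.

The Biot–Savart field of a circular arc at its centre is B = μ₀Iφ/(4πR), with φ = 5.236 rad.
B = (4π×10⁻⁷ × 8.01 × 5.236) / (4π × 0.0436) = 9.62×10⁻⁵ T.

B ≈ 96.2 μT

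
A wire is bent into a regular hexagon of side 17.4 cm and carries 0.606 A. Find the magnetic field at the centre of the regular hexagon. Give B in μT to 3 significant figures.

B ≈ 2.41 μT

Each side is a finite straight segment at perpendicular distance d = a/(2 tan(π/6)) = 0.1507 m from the centre, with end-angles ±π/6.
One side contributes B₁ = (μ₀I/4πd)·2 sin(π/6) = 4.02×10⁻⁷ T.
All 6 sides add in the same direction: B = 6 × 4.02×10⁻⁷ = 2.41×10⁻⁶ T.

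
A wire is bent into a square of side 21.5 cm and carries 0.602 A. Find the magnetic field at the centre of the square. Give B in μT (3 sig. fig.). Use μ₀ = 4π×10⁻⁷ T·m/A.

Each side is a finite straight segment at perpendicular distance d = a/(2 tan(π/4)) = 0.1075 m from the centre, with end-angles ±π/4.
One side contributes B₁ = (μ₀I/4πd)·2 sin(π/4) = 7.92×10⁻⁷ T.
All 4 sides add in the same direction: B = 4 × 7.92×10⁻⁷ = 3.17×10⁻⁶ T.

B ≈ 3.17 μT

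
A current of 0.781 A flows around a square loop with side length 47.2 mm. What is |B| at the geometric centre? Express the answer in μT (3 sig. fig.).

B ≈ 18.7 μT

Each side is a finite straight segment at perpendicular distance d = a/(2 tan(π/4)) = 0.0236 m from the centre, with end-angles ±π/4.
One side contributes B₁ = (μ₀I/4πd)·2 sin(π/4) = 4.68×10⁻⁶ T.
All 4 sides add in the same direction: B = 4 × 4.68×10⁻⁶ = 1.87×10⁻⁵ T.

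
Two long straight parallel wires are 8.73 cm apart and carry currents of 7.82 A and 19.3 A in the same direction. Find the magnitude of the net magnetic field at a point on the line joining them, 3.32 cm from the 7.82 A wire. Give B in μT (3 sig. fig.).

B ≈ 24.2 μT

Each long wire gives B = μ₀I/(2πd). Distances are d₁ = 0.0332 m and d₂ = 0.0541 m.
B₁ = 4.71×10⁻⁵ T, B₂ = 7.13×10⁻⁵ T.
Between parallel currents the two contributions point in opposite directions, so they subtract. B = |B₁ − B₂| = |4.71×10⁻⁵ − 7.13×10⁻⁵| = 2.42×10⁻⁵ T.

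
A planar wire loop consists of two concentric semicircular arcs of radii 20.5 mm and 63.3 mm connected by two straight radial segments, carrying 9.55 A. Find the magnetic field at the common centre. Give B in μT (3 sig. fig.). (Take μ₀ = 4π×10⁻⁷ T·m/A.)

B ≈ 99.0 μT

The radial connectors point toward the centre, so dl × r̂ = 0 and they contribute nothing.
Each semicircle gives μ₀I/(4R): inner arc 1.46×10⁻⁴ T, outer arc 4.74×10⁻⁵ T.
The two arcs carry current in opposite angular senses, so their fields oppose: B = |1.46×10⁻⁴ − 4.74×10⁻⁵| = 9.90×10⁻⁵ T.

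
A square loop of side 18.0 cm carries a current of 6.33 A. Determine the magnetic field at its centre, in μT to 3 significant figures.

Each side is a finite straight segment at perpendicular distance d = a/(2 tan(π/4)) = 0.09 m from the centre, with end-angles ±π/4.
One side contributes B₁ = (μ₀I/4πd)·2 sin(π/4) = 9.95×10⁻⁶ T.
All 4 sides add in the same direction: B = 4 × 9.95×10⁻⁶ = 3.98×10⁻⁵ T.

B ≈ 39.8 μT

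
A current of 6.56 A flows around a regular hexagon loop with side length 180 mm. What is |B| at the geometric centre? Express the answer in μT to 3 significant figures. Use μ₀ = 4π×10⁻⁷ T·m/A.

B ≈ 25.2 μT

Each side is a finite straight segment at perpendicular distance d = a/(2 tan(π/6)) = 0.1559 m from the centre, with end-angles ±π/6.
One side contributes B₁ = (μ₀I/4πd)·2 sin(π/6) = 4.21×10⁻⁶ T.
All 6 sides add in the same direction: B = 6 × 4.21×10⁻⁶ = 2.52×10⁻⁵ T.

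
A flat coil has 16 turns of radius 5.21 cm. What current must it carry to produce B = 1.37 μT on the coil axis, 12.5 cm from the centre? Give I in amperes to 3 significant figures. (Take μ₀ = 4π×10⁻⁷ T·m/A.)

I ≈ 0.125 A

For an N-turn coil, B = Nμ₀IR²/[2(R²+z²)^(3/2)] with R = 0.0521 m, z = 0.125 m, so I = 2B(R²+z²)^(3/2)/(Nμ₀R²) = 2 × 1.37×10⁻⁶ × 2.48×10⁻³ / (16 × 4π×10⁻⁷ × 0.002714) = 0.125 A.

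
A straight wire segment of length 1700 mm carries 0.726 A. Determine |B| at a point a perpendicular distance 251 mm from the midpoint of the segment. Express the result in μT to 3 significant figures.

For a finite straight segment, B = (μ₀I/4πd)(sinθ₁ + sinθ₂), where θ₁, θ₂ are the angles from the perpendicular to each end.
The perpendicular from the point meets the wire at its midpoint, so each end is L/2 = 0.85 m away along the wire.
sinθ₁ = 0.85/√(0.85²+0.251²) = 0.9591; sinθ₂ = 0.85/√(0.85²+0.251²) = 0.9591.
B = (4π×10⁻⁷ × 0.726) / (4π × 0.251) × (0.9591 + 0.9591) = 5.55×10⁻⁷ T.

B ≈ 0.555 μT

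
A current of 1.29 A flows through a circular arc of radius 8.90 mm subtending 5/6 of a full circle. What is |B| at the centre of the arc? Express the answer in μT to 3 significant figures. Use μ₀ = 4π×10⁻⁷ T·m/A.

B ≈ 75.9 μT

The Biot–Savart field of a circular arc at its centre is B = μ₀Iφ/(4πR), with φ = 5.236 rad.
B = (4π×10⁻⁷ × 1.29 × 5.236) / (4π × 0.0089) = 7.59×10⁻⁵ T.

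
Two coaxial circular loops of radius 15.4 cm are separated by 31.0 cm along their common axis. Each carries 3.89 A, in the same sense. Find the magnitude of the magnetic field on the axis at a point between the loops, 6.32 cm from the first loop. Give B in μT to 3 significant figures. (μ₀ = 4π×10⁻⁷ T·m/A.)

B ≈ 14.9 μT

Each loop contributes B = μ₀IR²/[2(R²+z²)^(3/2)] on the axis, with z measured from that loop.
Loop 1 (z = 0.0632 m): B₁ = 1.26×10⁻⁵ T. Loop 2 (z = 0.2468 m): B₂ = 2.35×10⁻⁶ T.
The fields add: B = B₁ + B₂ = 1.49×10⁻⁵ T.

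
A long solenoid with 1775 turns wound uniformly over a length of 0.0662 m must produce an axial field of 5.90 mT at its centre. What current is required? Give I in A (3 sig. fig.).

I ≈ 0.175 A

Inside a long solenoid B = μ₀nI with n = 2.681×10⁴ m⁻¹, so I = B/(μ₀n).
I = 5.90×10⁻³ / (4π×10⁻⁷ × 2.681×10⁴) = 0.175 A.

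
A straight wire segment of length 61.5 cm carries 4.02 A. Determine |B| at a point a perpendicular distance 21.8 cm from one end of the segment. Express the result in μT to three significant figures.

B ≈ 1.74 μT

For a finite straight segment, B = (μ₀I/4πd)(sinθ₁ + sinθ₂), where θ₁, θ₂ are the angles from the perpendicular to each end.
The perpendicular foot is at one end, so the two end-offsets along the wire are 0 and L = 0.615 m.
sinθ₁ = 0/√(0²+0.218²) = 0.0000; sinθ₂ = 0.615/√(0.615²+0.218²) = 0.9425.
B = (4π×10⁻⁷ × 4.02) / (4π × 0.218) × (0.0000 + 0.9425) = 1.74×10⁻⁶ T.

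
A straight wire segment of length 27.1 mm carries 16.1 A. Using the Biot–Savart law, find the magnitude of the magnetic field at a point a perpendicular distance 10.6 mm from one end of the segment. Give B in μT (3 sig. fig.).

B ≈ 141 μT

For a finite straight segment, B = (μ₀I/4πd)(sinθ₁ + sinθ₂), where θ₁, θ₂ are the angles from the perpendicular to each end.
The perpendicular foot is at one end, so the two end-offsets along the wire are 0 and L = 0.0271 m.
sinθ₁ = 0/√(0²+0.0106²) = 0.0000; sinθ₂ = 0.0271/√(0.0271²+0.0106²) = 0.9313.
B = (4π×10⁻⁷ × 16.1) / (4π × 0.0106) × (0.0000 + 0.9313) = 1.41×10⁻⁴ T.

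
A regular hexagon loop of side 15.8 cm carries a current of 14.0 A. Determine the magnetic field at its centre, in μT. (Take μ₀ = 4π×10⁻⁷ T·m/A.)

Each side is a finite straight segment at perpendicular distance d = a/(2 tan(π/6)) = 0.1368 m from the centre, with end-angles ±π/6.
One side contributes B₁ = (μ₀I/4πd)·2 sin(π/6) = 1.02×10⁻⁵ T.
All 6 sides add in the same direction: B = 6 × 1.02×10⁻⁵ = 6.14×10⁻⁵ T.

B ≈ 61.4 μT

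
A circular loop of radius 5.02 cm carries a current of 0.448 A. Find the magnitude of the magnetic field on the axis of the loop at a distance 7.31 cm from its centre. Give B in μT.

B ≈ 1.02 μT

On the axis of a circular loop, B = μ₀IR² / [2(R²+z²)^(3/2)].
R² + z² = (0.0502)² + (0.0731)² = 0.007864 m², and (R²+z²)^(3/2) = 6.97×10⁻⁴ m³.
B = (4π×10⁻⁷ × 0.448 × 0.00252) / (2 × 6.97×10⁻⁴) = 1.02×10⁻⁶ T.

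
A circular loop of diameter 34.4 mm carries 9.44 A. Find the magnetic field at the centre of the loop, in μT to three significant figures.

B ≈ 345 μT

At the centre of a circular loop the Biot–Savart law gives B = μ₀I/(2R) (so R = 0.0172 m).
B = (4π×10⁻⁷ × 9.44) / (2 × 0.0172) = 3.45×10⁻⁴ T.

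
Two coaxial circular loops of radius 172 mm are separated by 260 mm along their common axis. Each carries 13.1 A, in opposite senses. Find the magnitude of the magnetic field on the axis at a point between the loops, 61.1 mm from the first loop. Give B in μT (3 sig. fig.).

Each loop contributes B = μ₀IR²/[2(R²+z²)^(3/2)] on the axis, with z measured from that loop.
Loop 1 (z = 0.0611 m): B₁ = 4.00×10⁻⁵ T. Loop 2 (z = 0.1989 m): B₂ = 1.34×10⁻⁵ T.
The fields oppose: B = |B₁ − B₂| = 2.66×10⁻⁵ T.

B ≈ 26.6 μT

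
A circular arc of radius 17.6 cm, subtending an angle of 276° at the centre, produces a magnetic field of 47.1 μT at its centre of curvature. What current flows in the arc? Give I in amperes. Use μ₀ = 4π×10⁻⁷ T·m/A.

I ≈ 17.2 A

For a circular arc, B = μ₀Iφ/(4πR) with φ in radians; here φ = 4.817 rad.
So I = 4πRB/(μ₀φ) = 4π × 0.176 × 4.71×10⁻⁵ / (4π×10⁻⁷ × 4.817) = 17.2 A.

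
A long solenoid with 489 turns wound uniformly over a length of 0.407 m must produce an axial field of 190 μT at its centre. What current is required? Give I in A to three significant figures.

I ≈ 0.126 A

Inside a long solenoid B = μ₀nI with n = 1201 m⁻¹, so I = B/(μ₀n).
I = 1.90×10⁻⁴ / (4π×10⁻⁷ × 1201) = 0.126 A.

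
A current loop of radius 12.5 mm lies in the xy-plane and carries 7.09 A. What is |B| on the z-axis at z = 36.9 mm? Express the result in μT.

B ≈ 11.8 μT

On the axis of a circular loop, B = μ₀IR² / [2(R²+z²)^(3/2)].
R² + z² = (0.0125)² + (0.0369)² = 0.001518 m², and (R²+z²)^(3/2) = 5.91×10⁻⁵ m³.
B = (4π×10⁻⁷ × 7.09 × 0.0001563) / (2 × 5.91×10⁻⁵) = 1.18×10⁻⁵ T.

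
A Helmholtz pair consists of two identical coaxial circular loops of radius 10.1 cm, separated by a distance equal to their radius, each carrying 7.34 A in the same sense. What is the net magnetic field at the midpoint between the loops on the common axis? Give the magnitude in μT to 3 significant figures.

Each loop contributes B = μ₀IR²/[2(R²+z²)^(3/2)] on the axis, with z measured from that loop.
Loop 1 (z = 0.0505 m): B₁ = 3.27×10⁻⁵ T. Loop 2 (z = 0.0505 m): B₂ = 3.27×10⁻⁵ T.
The fields add: B = B₁ + B₂ = 6.53×10⁻⁵ T.

B ≈ 65.3 μT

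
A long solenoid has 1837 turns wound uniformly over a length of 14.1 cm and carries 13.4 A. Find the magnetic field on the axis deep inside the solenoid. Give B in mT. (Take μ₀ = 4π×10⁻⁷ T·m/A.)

B ≈ 219 mT

Inside a long solenoid, B = μ₀nI with n = 1.303×10⁴ turns/m.
B = 4π×10⁻⁷ × 1.303×10⁴ × 13.4 = 0.219 T.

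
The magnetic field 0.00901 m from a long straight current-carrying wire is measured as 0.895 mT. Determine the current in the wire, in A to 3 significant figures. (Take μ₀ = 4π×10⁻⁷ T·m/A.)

I ≈ 40.3 A

For a long straight wire B = μ₀I/(2πd), so I = 2πdB/μ₀.
I = 2π × 0.00901 × 8.95×10⁻⁴ / (4π×10⁻⁷) = 40.3 A.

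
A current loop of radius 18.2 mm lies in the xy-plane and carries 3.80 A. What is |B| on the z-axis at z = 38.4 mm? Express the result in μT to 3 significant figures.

On the axis of a circular loop, B = μ₀IR² / [2(R²+z²)^(3/2)].
R² + z² = (0.0182)² + (0.0384)² = 0.001806 m², and (R²+z²)^(3/2) = 7.67×10⁻⁵ m³.
B = (4π×10⁻⁷ × 3.80 × 0.0003312) / (2 × 7.67×10⁻⁵) = 1.03×10⁻⁵ T.

B ≈ 10.3 μT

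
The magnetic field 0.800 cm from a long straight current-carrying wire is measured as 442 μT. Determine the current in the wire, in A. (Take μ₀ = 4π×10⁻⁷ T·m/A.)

I ≈ 17.7 A

For a long straight wire B = μ₀I/(2πd), so I = 2πdB/μ₀.
I = 2π × 0.008 × 4.42×10⁻⁴ / (4π×10⁻⁷) = 17.7 A.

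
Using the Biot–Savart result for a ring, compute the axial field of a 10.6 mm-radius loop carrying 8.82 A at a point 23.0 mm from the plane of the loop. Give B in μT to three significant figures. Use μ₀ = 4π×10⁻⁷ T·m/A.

B ≈ 38.3 μT

On the axis of a circular loop, B = μ₀IR² / [2(R²+z²)^(3/2)].
R² + z² = (0.0106)² + (0.023)² = 0.0006414 m², and (R²+z²)^(3/2) = 1.62×10⁻⁵ m³.
B = (4π×10⁻⁷ × 8.82 × 0.0001124) / (2 × 1.62×10⁻⁵) = 3.83×10⁻⁵ T.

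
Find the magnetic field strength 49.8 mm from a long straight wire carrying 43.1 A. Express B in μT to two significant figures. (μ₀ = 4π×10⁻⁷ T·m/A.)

B ≈ 170 μT

For an infinitely long straight wire, B = μ₀I/(2πd).
B = (4π×10⁻⁷ × 43.1) / (2π × 0.0498) = 1.73×10⁻⁴ T.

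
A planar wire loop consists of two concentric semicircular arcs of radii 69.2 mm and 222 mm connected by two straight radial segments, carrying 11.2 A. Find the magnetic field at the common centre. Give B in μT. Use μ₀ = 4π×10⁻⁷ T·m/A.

B ≈ 35.0 μT

The radial connectors point toward the centre, so dl × r̂ = 0 and they contribute nothing.
Each semicircle gives μ₀I/(4R): inner arc 5.08×10⁻⁵ T, outer arc 1.58×10⁻⁵ T.
The two arcs carry current in opposite angular senses, so their fields oppose: B = |5.08×10⁻⁵ − 1.58×10⁻⁵| = 3.50×10⁻⁵ T.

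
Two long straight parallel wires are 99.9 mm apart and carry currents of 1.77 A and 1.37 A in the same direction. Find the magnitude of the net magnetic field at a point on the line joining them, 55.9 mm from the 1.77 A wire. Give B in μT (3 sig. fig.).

Each long wire gives B = μ₀I/(2πd). Distances are d₁ = 0.0559 m and d₂ = 0.044 m.
B₁ = 6.33×10⁻⁶ T, B₂ = 6.23×10⁻⁶ T.
Between parallel currents the two contributions point in opposite directions, so they subtract. B = |B₁ − B₂| = |6.33×10⁻⁶ − 6.23×10⁻⁶| = 1.05×10⁻⁷ T.

B ≈ 0.105 μT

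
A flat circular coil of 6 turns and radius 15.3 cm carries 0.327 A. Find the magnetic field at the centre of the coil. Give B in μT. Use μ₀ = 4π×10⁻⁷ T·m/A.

For an N-turn flat coil, B = Nμ₀I/(2R) with R = 0.153 m.
B = 6 × 1.34×10⁻⁶ T = 8.06×10⁻⁶ T.

B ≈ 8.06 μT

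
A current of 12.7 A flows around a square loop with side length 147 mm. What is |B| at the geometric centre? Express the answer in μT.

Each side is a finite straight segment at perpendicular distance d = a/(2 tan(π/4)) = 0.0735 m from the centre, with end-angles ±π/4.
One side contributes B₁ = (μ₀I/4πd)·2 sin(π/4) = 2.44×10⁻⁵ T.
All 4 sides add in the same direction: B = 4 × 2.44×10⁻⁵ = 9.77×10⁻⁵ T.

B ≈ 97.7 μT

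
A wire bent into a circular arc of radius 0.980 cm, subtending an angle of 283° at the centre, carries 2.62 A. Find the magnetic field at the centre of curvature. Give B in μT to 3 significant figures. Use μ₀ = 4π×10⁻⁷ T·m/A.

The Biot–Savart field of a circular arc at its centre is B = μ₀Iφ/(4πR), with φ = 4.939 rad.
B = (4π×10⁻⁷ × 2.62 × 4.939) / (4π × 0.0098) = 1.32×10⁻⁴ T.

B ≈ 132 μT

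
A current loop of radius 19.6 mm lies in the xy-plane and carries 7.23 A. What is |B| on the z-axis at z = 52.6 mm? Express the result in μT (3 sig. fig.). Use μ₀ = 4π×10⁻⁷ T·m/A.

On the axis of a circular loop, B = μ₀IR² / [2(R²+z²)^(3/2)].
R² + z² = (0.0196)² + (0.0526)² = 0.003151 m², and (R²+z²)^(3/2) = 1.77×10⁻⁴ m³.
B = (4π×10⁻⁷ × 7.23 × 0.0003842) / (2 × 1.77×10⁻⁴) = 9.87×10⁻⁶ T.

B ≈ 9.87 μT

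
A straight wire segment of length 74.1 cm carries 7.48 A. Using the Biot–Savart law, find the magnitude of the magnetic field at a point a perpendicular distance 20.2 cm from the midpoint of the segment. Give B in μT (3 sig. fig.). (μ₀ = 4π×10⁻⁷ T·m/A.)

For a finite straight segment, B = (μ₀I/4πd)(sinθ₁ + sinθ₂), where θ₁, θ₂ are the angles from the perpendicular to each end.
The perpendicular from the point meets the wire at its midpoint, so each end is L/2 = 0.3705 m away along the wire.
sinθ₁ = 0.3705/√(0.3705²+0.202²) = 0.8780; sinθ₂ = 0.3705/√(0.3705²+0.202²) = 0.8780.
B = (4π×10⁻⁷ × 7.48) / (4π × 0.202) × (0.8780 + 0.8780) = 6.50×10⁻⁶ T.

B ≈ 6.50 μT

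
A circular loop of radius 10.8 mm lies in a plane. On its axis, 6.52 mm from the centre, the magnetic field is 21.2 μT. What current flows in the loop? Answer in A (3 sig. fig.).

On the axis of a loop, B = μ₀IR²/[2(R²+z²)^(3/2)], so I = 2B(R²+z²)^(3/2)/(μ₀R²).
R² + z² = 0.0001166 + 4.251×10⁻⁵ = 0.0001592 m²; raised to 3/2 gives 2.01×10⁻⁶ m³.
I = 2 × 2.12×10⁻⁵ × 2.01×10⁻⁶ / (1.26×10⁻⁶ × 0.0001166) = 0.581 A.

I ≈ 0.581 A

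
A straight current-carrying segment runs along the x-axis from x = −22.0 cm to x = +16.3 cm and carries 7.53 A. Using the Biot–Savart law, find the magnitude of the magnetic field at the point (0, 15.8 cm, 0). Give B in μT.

For a finite straight segment, B = (μ₀I/4πd)(sinθ₁ + sinθ₂), where θ₁, θ₂ are the angles from the perpendicular to each end.
The perpendicular distance is d = 0.158 m; the end-offsets along the wire are a = 0.22 m and b = 0.163 m.
sinθ₁ = 0.22/√(0.22²+0.158²) = 0.8122; sinθ₂ = 0.163/√(0.163²+0.158²) = 0.7180.
B = (4π×10⁻⁷ × 7.53) / (4π × 0.158) × (0.8122 + 0.7180) = 7.29×10⁻⁶ T.

B ≈ 7.29 μT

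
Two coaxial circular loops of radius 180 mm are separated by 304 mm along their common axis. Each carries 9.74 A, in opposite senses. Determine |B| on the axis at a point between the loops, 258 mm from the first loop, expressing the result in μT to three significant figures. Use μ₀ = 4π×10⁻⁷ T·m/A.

Each loop contributes B = μ₀IR²/[2(R²+z²)^(3/2)] on the axis, with z measured from that loop.
Loop 1 (z = 0.258 m): B₁ = 6.37×10⁻⁶ T. Loop 2 (z = 0.046 m): B₂ = 3.09×10⁻⁵ T.
The fields oppose: B = |B₁ − B₂| = 2.46×10⁻⁵ T.

B ≈ 24.6 μT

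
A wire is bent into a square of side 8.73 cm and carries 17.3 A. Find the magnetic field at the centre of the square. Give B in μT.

Each side is a finite straight segment at perpendicular distance d = a/(2 tan(π/4)) = 0.04365 m from the centre, with end-angles ±π/4.
One side contributes B₁ = (μ₀I/4πd)·2 sin(π/4) = 5.61×10⁻⁵ T.
All 4 sides add in the same direction: B = 4 × 5.61×10⁻⁵ = 2.24×10⁻⁴ T.

B ≈ 224 μT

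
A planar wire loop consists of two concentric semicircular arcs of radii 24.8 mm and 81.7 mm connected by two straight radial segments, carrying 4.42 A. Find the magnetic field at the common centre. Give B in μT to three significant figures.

B ≈ 39.0 μT

The radial connectors point toward the centre, so dl × r̂ = 0 and they contribute nothing.
Each semicircle gives μ₀I/(4R): inner arc 5.60×10⁻⁵ T, outer arc 1.70×10⁻⁵ T.
The two arcs carry current in opposite angular senses, so their fields oppose: B = |5.60×10⁻⁵ − 1.70×10⁻⁵| = 3.90×10⁻⁵ T.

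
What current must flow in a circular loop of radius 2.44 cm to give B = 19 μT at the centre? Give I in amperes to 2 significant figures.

At the centre of a circular loop B = μ₀I/(2R), so I = 2RB/μ₀.
With R = 0.0244 m, I = 2 × 0.0244 × 1.90×10⁻⁵ / (4π×10⁻⁷) = 0.738 A.

I ≈ 0.74 A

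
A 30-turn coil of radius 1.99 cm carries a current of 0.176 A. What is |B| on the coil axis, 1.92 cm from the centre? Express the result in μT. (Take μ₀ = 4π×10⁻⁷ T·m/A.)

B ≈ 62.1 μT

For an N-turn flat coil, B = Nμ₀IR²/[2(R²+z²)^(3/2)] with R = 0.0199 m, z = 0.0192 m.
B = 30 × 2.07×10⁻⁶ T = 6.21×10⁻⁵ T.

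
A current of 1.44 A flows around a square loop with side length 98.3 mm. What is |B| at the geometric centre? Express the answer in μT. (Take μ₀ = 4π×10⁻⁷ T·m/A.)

Each side is a finite straight segment at perpendicular distance d = a/(2 tan(π/4)) = 0.04915 m from the centre, with end-angles ±π/4.
One side contributes B₁ = (μ₀I/4πd)·2 sin(π/4) = 4.14×10⁻⁶ T.
All 4 sides add in the same direction: B = 4 × 4.14×10⁻⁶ = 1.66×10⁻⁵ T.

B ≈ 16.6 μT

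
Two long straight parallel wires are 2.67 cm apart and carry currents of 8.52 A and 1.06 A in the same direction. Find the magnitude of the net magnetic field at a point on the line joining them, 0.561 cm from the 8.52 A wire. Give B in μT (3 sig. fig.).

Each long wire gives B = μ₀I/(2πd). Distances are d₁ = 0.00561 m and d₂ = 0.02109 m.
B₁ = 3.04×10⁻⁴ T, B₂ = 1.01×10⁻⁵ T.
Between parallel currents the two contributions point in opposite directions, so they subtract. B = |B₁ − B₂| = |3.04×10⁻⁴ − 1.01×10⁻⁵| = 2.94×10⁻⁴ T.

B ≈ 294 μT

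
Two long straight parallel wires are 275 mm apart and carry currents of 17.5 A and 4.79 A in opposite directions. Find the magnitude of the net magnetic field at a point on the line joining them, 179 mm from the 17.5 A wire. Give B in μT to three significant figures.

Each long wire gives B = μ₀I/(2πd). Distances are d₁ = 0.179 m and d₂ = 0.096 m.
B₁ = 1.96×10⁻⁵ T, B₂ = 9.98×10⁻⁶ T.
Between antiparallel currents both contributions point the same way, so they add. B = B₁ + B₂ = 1.96×10⁻⁵ + 9.98×10⁻⁶ = 2.95×10⁻⁵ T.

B ≈ 29.5 μT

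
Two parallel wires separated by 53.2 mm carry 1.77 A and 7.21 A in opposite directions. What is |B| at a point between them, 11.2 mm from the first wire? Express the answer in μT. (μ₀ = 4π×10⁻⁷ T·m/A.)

Each long wire gives B = μ₀I/(2πd). Distances are d₁ = 0.0112 m and d₂ = 0.042 m.
B₁ = 3.16×10⁻⁵ T, B₂ = 3.43×10⁻⁵ T.
Between antiparallel currents both contributions point the same way, so they add. B = B₁ + B₂ = 3.16×10⁻⁵ + 3.43×10⁻⁵ = 6.59×10⁻⁵ T.

B ≈ 65.9 μT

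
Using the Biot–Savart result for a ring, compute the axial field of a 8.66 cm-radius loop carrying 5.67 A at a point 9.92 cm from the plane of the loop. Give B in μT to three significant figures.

B ≈ 11.7 μT

On the axis of a circular loop, B = μ₀IR² / [2(R²+z²)^(3/2)].
R² + z² = (0.0866)² + (0.0992)² = 0.01734 m², and (R²+z²)^(3/2) = 2.28×10⁻³ m³.
B = (4π×10⁻⁷ × 5.67 × 0.0075) / (2 × 2.28×10⁻³) = 1.17×10⁻⁵ T.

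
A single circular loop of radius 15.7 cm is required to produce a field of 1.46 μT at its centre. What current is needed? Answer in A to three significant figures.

At the centre of a circular loop B = μ₀I/(2R), so I = 2RB/μ₀.
With R = 0.157 m, I = 2 × 0.157 × 1.46×10⁻⁶ / (4π×10⁻⁷) = 0.365 A.

I ≈ 0.365 A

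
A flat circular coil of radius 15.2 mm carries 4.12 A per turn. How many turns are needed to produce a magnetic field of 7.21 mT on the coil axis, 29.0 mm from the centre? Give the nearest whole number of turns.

For an N-turn coil, B = Nμ₀IR²/[2(R²+z²)^(3/2)]. A single turn gives B₁ = 1.70×10⁻⁵ T with R = 0.0152 m, z = 0.029 m.
N = B/B₁ = 7.21×10⁻³ / 1.70×10⁻⁵ = 423.14.

N = 423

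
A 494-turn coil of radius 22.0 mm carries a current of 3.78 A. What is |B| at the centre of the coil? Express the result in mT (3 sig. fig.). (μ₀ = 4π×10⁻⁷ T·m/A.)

For an N-turn flat coil, B = Nμ₀I/(2R) with R = 0.022 m.
B = 494 × 1.08×10⁻⁴ T = 5.33×10⁻² T.

B ≈ 53.3 mT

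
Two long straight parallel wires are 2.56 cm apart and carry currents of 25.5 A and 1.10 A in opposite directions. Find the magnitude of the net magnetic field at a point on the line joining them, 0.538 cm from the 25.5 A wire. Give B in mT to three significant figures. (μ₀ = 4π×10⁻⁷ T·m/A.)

B ≈ 0.959 mT

Each long wire gives B = μ₀I/(2πd). Distances are d₁ = 0.00538 m and d₂ = 0.02022 m.
B₁ = 9.48×10⁻⁴ T, B₂ = 1.09×10⁻⁵ T.
Between antiparallel currents both contributions point the same way, so they add. B = B₁ + B₂ = 9.48×10⁻⁴ + 1.09×10⁻⁵ = 9.59×10⁻⁴ T.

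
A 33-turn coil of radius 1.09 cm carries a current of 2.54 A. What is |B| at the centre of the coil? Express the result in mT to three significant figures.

B ≈ 4.83 mT

For an N-turn flat coil, B = Nμ₀I/(2R) with R = 0.0109 m.
B = 33 × 1.46×10⁻⁴ T = 4.83×10⁻³ T.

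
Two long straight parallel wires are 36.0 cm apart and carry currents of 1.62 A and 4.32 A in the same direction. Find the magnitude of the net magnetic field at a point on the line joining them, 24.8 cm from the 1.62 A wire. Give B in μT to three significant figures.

B ≈ 6.41 μT

Each long wire gives B = μ₀I/(2πd). Distances are d₁ = 0.248 m and d₂ = 0.112 m.
B₁ = 1.31×10⁻⁶ T, B₂ = 7.71×10⁻⁶ T.
Between parallel currents the two contributions point in opposite directions, so they subtract. B = |B₁ − B₂| = |1.31×10⁻⁶ − 7.71×10⁻⁶| = 6.41×10⁻⁶ T.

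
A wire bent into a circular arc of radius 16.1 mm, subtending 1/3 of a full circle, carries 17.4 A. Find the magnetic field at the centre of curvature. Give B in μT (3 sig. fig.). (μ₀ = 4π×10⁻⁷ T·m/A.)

B ≈ 226 μT

The Biot–Savart field of a circular arc at its centre is B = μ₀Iφ/(4πR), with φ = 2.094 rad.
B = (4π×10⁻⁷ × 17.4 × 2.094) / (4π × 0.0161) = 2.26×10⁻⁴ T.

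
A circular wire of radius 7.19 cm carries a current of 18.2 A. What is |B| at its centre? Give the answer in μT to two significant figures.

B ≈ 160 μT

At the centre of a circular loop the Biot–Savart law gives B = μ₀I/(2R).
B = (4π×10⁻⁷ × 18.2) / (2 × 0.0719) = 1.59×10⁻⁴ T.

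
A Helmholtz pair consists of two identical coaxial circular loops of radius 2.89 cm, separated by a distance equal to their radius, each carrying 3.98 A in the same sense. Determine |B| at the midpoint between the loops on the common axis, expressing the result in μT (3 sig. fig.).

Each loop contributes B = μ₀IR²/[2(R²+z²)^(3/2)] on the axis, with z measured from that loop.
Loop 1 (z = 0.01445 m): B₁ = 6.19×10⁻⁵ T. Loop 2 (z = 0.01445 m): B₂ = 6.19×10⁻⁵ T.
The fields add: B = B₁ + B₂ = 1.24×10⁻⁴ T.

B ≈ 124 μT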